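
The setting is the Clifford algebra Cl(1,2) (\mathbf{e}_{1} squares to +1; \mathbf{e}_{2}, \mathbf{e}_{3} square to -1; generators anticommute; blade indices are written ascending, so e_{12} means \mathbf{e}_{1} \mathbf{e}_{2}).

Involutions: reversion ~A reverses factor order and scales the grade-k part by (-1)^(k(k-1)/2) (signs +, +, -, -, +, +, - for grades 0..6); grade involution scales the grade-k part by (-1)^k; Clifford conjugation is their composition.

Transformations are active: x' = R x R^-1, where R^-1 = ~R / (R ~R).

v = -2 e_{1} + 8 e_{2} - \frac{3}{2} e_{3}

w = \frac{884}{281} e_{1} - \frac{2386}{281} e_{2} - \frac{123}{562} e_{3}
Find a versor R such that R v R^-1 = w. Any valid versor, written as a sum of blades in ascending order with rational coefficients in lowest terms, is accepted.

Equal squares first: v^2 = w^2 = -\frac{249}{4}. Then v + w = \frac{322}{281} e_{1} - \frac{138}{281} e_{2} - \frac{483}{281} e_{3} is a versor taking v to w, provided it is invertible.
Answer: \frac{322}{281} e_{1} - \frac{138}{281} e_{2} - \frac{483}{281} e_{3}


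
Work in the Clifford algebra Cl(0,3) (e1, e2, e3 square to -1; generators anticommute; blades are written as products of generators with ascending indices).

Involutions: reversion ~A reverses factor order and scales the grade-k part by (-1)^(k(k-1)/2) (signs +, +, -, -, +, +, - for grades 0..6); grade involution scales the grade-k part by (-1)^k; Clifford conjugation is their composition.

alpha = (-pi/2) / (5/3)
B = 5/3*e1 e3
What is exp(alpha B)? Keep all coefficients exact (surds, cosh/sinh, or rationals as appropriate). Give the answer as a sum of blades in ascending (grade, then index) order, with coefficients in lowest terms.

B^2 = (5/3)^2*(e1 e3)^2 = 25/9*(-1) = -25/9 (a basis 2-blade squares to minus the product of its generators' squares).
B^2 = -25/9 — circular case — the even/odd split gives cos and sin: l = 5/3, alpha*l = -pi/2, so exp(alpha B) = cos(-pi/2) + (sin(-pi/2)/(5/3))*B = 0 + (-3/5)*B.
Answer: -e1 e3


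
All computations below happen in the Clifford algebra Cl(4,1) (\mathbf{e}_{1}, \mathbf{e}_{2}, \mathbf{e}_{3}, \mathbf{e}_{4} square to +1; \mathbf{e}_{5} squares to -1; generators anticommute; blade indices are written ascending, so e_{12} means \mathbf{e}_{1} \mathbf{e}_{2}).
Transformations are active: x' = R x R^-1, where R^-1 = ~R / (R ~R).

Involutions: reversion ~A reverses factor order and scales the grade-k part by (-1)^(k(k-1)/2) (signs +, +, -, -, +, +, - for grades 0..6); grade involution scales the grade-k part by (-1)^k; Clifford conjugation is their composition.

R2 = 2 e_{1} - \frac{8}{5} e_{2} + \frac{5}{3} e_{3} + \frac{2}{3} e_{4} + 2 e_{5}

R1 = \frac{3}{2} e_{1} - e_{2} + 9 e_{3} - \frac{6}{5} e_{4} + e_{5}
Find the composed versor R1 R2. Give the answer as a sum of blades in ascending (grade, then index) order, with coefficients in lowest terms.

Distribute over the terms of R1 (each basis-blade product reordered to ascending indices, repeated generators contracted through their squares):
(\frac{3}{2} e_{1}) R2 = 3 - \frac{12}{5} e_{12} + \frac{5}{2} e_{13} + e_{14} + 3 e_{15}
(-e_{2}) R2 = \frac{8}{5} + 2 e_{12} - \frac{5}{3} e_{23} - \frac{2}{3} e_{24} - 2 e_{25}
(9 e_{3}) R2 = 15 - 18 e_{13} + \frac{72}{5} e_{23} + 6 e_{34} + 18 e_{35}
(-\frac{6}{5} e_{4}) R2 = -\frac{4}{5} + \frac{12}{5} e_{14} - \frac{48}{25} e_{24} + 2 e_{34} - \frac{12}{5} e_{45}
(e_{5}) R2 = -2 - 2 e_{15} + \frac{8}{5} e_{25} - \frac{5}{3} e_{35} - \frac{2}{3} e_{45}
Summing the partial products and collecting blades:
Answer: \frac{84}{5} - \frac{2}{5} e_{12} - \frac{31}{2} e_{13} + \frac{17}{5} e_{14} + e_{15} + \frac{191}{15} e_{23} - \frac{194}{75} e_{24} - \frac{2}{5} e_{25} + 8 e_{34} + \frac{49}{3} e_{35} - \frac{46}{15} e_{45}


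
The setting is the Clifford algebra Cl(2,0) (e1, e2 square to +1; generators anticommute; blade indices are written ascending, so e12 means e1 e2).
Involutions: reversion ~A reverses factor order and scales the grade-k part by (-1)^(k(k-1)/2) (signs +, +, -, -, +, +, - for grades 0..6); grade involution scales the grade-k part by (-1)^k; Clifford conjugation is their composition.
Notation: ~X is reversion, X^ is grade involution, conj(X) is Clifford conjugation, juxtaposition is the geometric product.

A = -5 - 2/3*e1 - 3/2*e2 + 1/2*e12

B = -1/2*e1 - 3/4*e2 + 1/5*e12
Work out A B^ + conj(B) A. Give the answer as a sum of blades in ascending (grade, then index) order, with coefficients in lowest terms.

first term: -187/120 - 73/40*e1 - 62/15*e2 - 3/4*e12
second term: -163/120 - 103/40*e1 - 109/30*e2 + 3/4*e12
Answer: -35/12 - 22/5*e1 - 233/30*e2


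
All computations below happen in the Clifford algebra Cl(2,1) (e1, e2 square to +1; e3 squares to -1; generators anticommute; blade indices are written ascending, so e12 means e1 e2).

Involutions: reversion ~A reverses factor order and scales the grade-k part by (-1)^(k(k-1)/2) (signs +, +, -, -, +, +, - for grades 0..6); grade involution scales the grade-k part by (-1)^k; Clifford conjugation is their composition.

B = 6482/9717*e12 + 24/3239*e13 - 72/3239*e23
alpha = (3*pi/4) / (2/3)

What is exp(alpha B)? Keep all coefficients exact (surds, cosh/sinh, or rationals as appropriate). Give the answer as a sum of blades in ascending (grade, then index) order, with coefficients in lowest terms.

B^2 term by term: the squares give (6482/9717)^2*(e12)^2 + (24/3239)^2*(e13)^2 + (-72/3239)^2*(e23)^2 = 42016324/94420089*(-1) + 576/10491121*(+1) + 5184/10491121*(+1) = -4/9 (each basis 2-blade squares to minus the product of its generators' squares); cross terms between blades sharing an index anticommute and cancel. So B^2 = -4/9.
B^2 = -4/9 — B^2 < 0, so the exponential closes trigonometrically: l = 2/3, alpha*l = 3*pi/4, so exp(alpha B) = cos(3*pi/4) + (sin(3*pi/4)/(2/3))*B = -sqrt(2)/2 + (3*sqrt(2)/4)*B.
Answer: -sqrt(2)/2 + 3241*sqrt(2)/6478*e12 + 18*sqrt(2)/3239*e13 - 54*sqrt(2)/3239*e23


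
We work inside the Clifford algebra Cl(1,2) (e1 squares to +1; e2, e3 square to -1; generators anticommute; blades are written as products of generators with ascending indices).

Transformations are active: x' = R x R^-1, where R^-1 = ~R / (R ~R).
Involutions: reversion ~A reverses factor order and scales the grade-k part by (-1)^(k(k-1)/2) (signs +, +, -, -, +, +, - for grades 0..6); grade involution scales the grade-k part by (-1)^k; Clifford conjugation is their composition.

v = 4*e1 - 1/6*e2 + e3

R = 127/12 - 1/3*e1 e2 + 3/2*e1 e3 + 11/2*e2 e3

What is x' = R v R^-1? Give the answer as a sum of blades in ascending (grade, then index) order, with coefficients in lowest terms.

~R = 127/12 + 1/3*e1 e2 - 3/2*e1 e3 - 11/2*e2 e3, and R ~R = 6715/48, so R^-1 = ~R / (6715/48).
R v = 367/9*e1 - 427/72*e2 + 11/3*e3 + 263/12*e1 e2 e3
Answer: 2768/711*e1 - 6301/24174*e2 - 1373/4029*e3


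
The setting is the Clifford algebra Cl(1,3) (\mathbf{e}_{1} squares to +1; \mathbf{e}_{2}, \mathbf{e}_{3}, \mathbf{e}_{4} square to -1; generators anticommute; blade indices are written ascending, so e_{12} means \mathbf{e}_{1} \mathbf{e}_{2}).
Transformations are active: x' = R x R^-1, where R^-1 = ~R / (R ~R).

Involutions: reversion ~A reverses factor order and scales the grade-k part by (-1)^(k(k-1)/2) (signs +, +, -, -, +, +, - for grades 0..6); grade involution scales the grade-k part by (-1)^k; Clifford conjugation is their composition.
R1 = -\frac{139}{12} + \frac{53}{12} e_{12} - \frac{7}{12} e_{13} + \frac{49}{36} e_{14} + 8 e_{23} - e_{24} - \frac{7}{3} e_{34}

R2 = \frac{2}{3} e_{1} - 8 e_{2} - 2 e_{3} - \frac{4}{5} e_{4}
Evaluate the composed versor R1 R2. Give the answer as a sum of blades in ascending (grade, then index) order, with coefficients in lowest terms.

Distribute over the terms of R2 (each basis-blade product reordered to ascending indices, repeated generators contracted through their squares):
R1 (\frac{2}{3} e_{1}) = -\frac{139}{18} e_{1} - \frac{53}{18} e_{2} + \frac{7}{18} e_{3} - \frac{49}{54} e_{4} + \frac{16}{3} e_{123} - \frac{2}{3} e_{124} - \frac{14}{9} e_{134}
R1 (-8 e_{2}) = \frac{106}{3} e_{1} + \frac{278}{3} e_{2} - 64 e_{3} + 8 e_{4} - \frac{14}{3} e_{123} + \frac{98}{9} e_{124} + \frac{56}{3} e_{234}
R1 (-2 e_{3}) = -\frac{7}{6} e_{1} + 16 e_{2} + \frac{139}{6} e_{3} + \frac{14}{3} e_{4} - \frac{53}{6} e_{123} + \frac{49}{18} e_{134} - 2 e_{234}
R1 (-\frac{4}{5} e_{4}) = \frac{49}{45} e_{1} - \frac{4}{5} e_{2} - \frac{28}{15} e_{3} + \frac{139}{15} e_{4} - \frac{53}{15} e_{124} + \frac{7}{15} e_{134} - \frac{32}{5} e_{234}
Summing the partial products and collecting blades:
Answer: \frac{413}{15} e_{1} + \frac{9443}{90} e_{2} - \frac{1904}{45} e_{3} + \frac{5677}{270} e_{4} - \frac{49}{6} e_{123} + \frac{301}{45} e_{124} + \frac{49}{30} e_{134} + \frac{154}{15} e_{234}


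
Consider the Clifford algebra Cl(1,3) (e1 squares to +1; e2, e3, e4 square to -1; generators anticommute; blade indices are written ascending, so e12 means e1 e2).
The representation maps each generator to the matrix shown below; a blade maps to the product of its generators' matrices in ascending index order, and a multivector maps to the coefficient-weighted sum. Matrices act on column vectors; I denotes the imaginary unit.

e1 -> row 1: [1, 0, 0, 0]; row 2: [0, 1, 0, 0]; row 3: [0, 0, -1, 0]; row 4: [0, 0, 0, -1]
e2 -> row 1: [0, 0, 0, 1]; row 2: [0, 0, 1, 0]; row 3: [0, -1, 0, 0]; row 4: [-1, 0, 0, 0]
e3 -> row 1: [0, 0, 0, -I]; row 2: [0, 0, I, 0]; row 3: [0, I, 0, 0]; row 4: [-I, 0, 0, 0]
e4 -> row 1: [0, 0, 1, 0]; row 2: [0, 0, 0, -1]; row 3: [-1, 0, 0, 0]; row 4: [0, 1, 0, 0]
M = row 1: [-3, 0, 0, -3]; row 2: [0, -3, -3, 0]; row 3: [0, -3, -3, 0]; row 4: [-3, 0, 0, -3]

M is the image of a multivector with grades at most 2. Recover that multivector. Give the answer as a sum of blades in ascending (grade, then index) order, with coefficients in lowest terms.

Method: the blade images are trace-orthogonal — tr(rho(e_A) rho(e_B)^-1) = 4 if A = B and 0 otherwise — and rho(e_A)^-1 = (e_A)^2 * rho(e_A) with (e_A)^2 = +1 or -1, so the coefficient of e_A in the preimage is (e_A)^2 * tr(M rho(e_A))/4.
Nonzero projections over blades of grade <= 2: 1: (1)^2 = +1, tr(M 1) = -12, coefficient -3; e12: (e12)^2 = +1, tr(M rho(e12)) = -12, coefficient -3. Every other blade of grade <= 2 projects to 0.
Answer: -3 - 3*e12


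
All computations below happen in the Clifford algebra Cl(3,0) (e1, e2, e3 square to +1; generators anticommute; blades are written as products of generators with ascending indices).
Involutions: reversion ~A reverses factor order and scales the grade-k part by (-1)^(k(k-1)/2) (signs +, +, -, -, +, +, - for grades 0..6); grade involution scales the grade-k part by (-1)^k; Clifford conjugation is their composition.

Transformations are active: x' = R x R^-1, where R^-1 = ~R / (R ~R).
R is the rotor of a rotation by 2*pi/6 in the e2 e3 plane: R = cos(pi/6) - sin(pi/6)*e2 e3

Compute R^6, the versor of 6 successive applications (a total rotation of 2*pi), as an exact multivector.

Because a rotor carries half the rotation angle, composing 6 copies of this e2 e3-plane rotor multiplies the phase: 6*(pi/6) = pi, hence R^6 = cos(pi) - sin(pi)*e2 e3.
cos(pi) = -1 and sin(pi) = 0, so R^6 = -1. The total rotation 2*pi is 1 full turn, so every vector returns to itself, yet the rotor is -1, on the OTHER sheet of the double cover (an odd number of 2*pi turns).
Answer: -1


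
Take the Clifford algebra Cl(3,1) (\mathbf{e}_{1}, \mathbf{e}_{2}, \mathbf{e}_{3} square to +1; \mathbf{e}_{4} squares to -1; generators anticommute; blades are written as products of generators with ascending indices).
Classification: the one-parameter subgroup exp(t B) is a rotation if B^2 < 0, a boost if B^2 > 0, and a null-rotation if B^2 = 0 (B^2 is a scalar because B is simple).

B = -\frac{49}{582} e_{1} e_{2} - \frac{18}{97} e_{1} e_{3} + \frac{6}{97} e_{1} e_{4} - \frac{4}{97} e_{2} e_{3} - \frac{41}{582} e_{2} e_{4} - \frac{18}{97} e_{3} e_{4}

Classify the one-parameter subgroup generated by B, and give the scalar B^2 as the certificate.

B^2 term by term: the squares give (-\frac{49}{582})^2*(e_{1} e_{2})^2 + (-\frac{18}{97})^2*(e_{1} e_{3})^2 + (\frac{6}{97})^2*(e_{1} e_{4})^2 + (-\frac{4}{97})^2*(e_{2} e_{3})^2 + (-\frac{41}{582})^2*(e_{2} e_{4})^2 + (-\frac{18}{97})^2*(e_{3} e_{4})^2 = \frac{2401}{338724}*(-1) + \frac{324}{9409}*(-1) + \frac{36}{9409}*(+1) + \frac{16}{9409}*(-1) + \frac{1681}{338724}*(+1) + \frac{324}{9409}*(+1) = 0 (each basis 2-blade squares to minus the product of its generators' squares); cross terms between blades sharing an index anticommute and cancel; the commuting (index-disjoint) pairs give grade-4 terms 2*c*c'*(blade product), which cancel blade by blade — e_{1} e_{2} e_{3} e_{4}: \frac{294}{9409} - \frac{246}{9409} - \frac{48}{9409} = 0 — confirming B is simple. So B^2 = 0.
Answer: null-rotation, certificate B^2 = 0. Check the certificate: B^2 = 0, and that sign is decisive whatever form B takes.


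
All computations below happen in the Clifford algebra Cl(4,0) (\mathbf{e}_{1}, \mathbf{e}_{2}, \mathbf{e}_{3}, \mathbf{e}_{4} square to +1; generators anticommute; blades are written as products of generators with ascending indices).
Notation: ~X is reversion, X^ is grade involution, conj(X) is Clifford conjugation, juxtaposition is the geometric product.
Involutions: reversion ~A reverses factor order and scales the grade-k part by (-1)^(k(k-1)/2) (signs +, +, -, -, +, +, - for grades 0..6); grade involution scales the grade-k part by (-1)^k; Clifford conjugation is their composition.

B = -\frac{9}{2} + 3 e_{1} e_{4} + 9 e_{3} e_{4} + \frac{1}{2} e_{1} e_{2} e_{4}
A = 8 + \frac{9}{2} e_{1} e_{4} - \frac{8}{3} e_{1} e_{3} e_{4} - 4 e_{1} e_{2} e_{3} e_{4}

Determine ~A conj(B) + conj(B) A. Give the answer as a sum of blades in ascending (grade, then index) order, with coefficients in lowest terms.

first term: -\frac{99}{2} + 24 e_{1} - \frac{9}{4} e_{2} - 6 e_{3} - 36 e_{1} e_{2} - \frac{81}{2} e_{1} e_{3} - \frac{15}{4} e_{1} e_{4} - \frac{32}{3} e_{2} e_{3} - 72 e_{3} e_{4} + 4 e_{1} e_{2} e_{4} - 12 e_{1} e_{3} e_{4} + 18 e_{1} e_{2} e_{3} e_{4}
second term: -\frac{45}{2} - 24 e_{1} + \frac{9}{4} e_{2} + 6 e_{3} - 36 e_{1} e_{2} - \frac{81}{2} e_{1} e_{3} - \frac{177}{4} e_{1} e_{4} - \frac{32}{3} e_{2} e_{3} - 72 e_{3} e_{4} + 4 e_{1} e_{2} e_{4} + 12 e_{1} e_{3} e_{4} + 18 e_{1} e_{2} e_{3} e_{4}
Answer: -72 - 72 e_{1} e_{2} - 81 e_{1} e_{3} - 48 e_{1} e_{4} - \frac{64}{3} e_{2} e_{3} - 144 e_{3} e_{4} + 8 e_{1} e_{2} e_{4} + 36 e_{1} e_{2} e_{3} e_{4}


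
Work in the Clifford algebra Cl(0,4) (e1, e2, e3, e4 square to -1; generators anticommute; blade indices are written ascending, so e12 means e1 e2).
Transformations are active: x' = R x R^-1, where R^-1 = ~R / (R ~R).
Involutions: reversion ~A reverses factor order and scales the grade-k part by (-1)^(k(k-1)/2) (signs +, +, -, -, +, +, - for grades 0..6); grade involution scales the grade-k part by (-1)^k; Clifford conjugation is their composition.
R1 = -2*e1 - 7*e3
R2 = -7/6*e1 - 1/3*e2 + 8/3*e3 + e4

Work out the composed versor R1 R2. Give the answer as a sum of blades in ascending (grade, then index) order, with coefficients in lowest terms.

Distribute over the terms of R1 (each basis-blade product reordered to ascending indices, repeated generators contracted through their squares):
(-2*e1) R2 = -7/3 + 2/3*e12 - 16/3*e13 - 2*e14
(-7*e3) R2 = 56/3 - 49/6*e13 - 7/3*e23 - 7*e34
Summing the partial products and collecting blades:
Answer: 49/3 + 2/3*e12 - 27/2*e13 - 2*e14 - 7/3*e23 - 7*e34


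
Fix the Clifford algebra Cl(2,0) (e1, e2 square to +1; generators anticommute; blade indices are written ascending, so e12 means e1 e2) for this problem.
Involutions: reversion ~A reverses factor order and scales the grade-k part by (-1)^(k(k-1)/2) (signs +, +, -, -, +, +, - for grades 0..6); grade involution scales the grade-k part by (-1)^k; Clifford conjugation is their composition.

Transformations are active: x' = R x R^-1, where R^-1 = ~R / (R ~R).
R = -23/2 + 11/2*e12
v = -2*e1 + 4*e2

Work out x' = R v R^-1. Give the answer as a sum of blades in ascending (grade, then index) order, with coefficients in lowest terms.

~R = -23/2 - 11/2*e12, and R ~R = 325/2, so R^-1 = ~R / (325/2).
R v = 45*e1 - 35*e2
Answer: -284/65*e1 + 62/65*e2


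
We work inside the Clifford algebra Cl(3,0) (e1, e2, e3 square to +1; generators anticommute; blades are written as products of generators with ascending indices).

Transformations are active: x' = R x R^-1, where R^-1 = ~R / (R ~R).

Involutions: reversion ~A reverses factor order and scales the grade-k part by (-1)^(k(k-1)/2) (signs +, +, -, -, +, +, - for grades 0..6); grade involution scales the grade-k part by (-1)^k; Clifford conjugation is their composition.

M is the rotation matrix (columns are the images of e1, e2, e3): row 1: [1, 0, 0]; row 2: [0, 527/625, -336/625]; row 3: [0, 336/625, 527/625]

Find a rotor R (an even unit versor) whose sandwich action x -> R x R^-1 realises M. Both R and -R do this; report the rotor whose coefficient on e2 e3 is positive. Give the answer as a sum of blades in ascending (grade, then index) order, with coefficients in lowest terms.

Method: write R = a + b12*e1 e2 + b13*e1 e3 + b23*e2 e3 with a^2 + b12^2 + b13^2 + b23^2 = 1 (so R^-1 = ~R). Expanding the columns R e_j ~R gives tr M = 4a^2 - 1 and, from the antisymmetric part, M21 - M12 = -4a*b12, M13 - M31 = 4a*b13, M32 - M23 = -4a*b23.
Here tr M = 1679/625, so a^2 = (1 + tr M)/4 = 576/625 and a = ±24/25. Taking a = 24/25: M21 - M12 = 0, M13 - M31 = 0, M32 - M23 = 672/625, giving b12 = 0, b13 = 0, b23 = -7/25, i.e. R = 24/25 - 7/25*e2 e3.
Its e2 e3 coefficient is negative, so report the other preimage -R.
Answer: -24/25 + 7/25*e2 e3. Note: both R and -R realise this M (trace 1679/625); the covering map identifies them, and the e2 e3-coefficient sign is the tie-breaker.


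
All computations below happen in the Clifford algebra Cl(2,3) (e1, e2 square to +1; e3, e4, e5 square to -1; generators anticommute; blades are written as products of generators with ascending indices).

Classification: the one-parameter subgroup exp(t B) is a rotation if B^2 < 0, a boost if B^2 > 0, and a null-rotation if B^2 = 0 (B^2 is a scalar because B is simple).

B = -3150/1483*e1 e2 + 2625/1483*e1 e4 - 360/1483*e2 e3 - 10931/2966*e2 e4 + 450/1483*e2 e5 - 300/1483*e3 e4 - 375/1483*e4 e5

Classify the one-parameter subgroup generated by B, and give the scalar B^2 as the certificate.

B^2 term by term: the squares give (-3150/1483)^2*(e1 e2)^2 + (2625/1483)^2*(e1 e4)^2 + (-360/1483)^2*(e2 e3)^2 + (-10931/2966)^2*(e2 e4)^2 + (450/1483)^2*(e2 e5)^2 + (-300/1483)^2*(e3 e4)^2 + (-375/1483)^2*(e4 e5)^2 = 9922500/2199289*(-1) + 6890625/2199289*(+1) + 129600/2199289*(+1) + 119486761/8797156*(+1) + 202500/2199289*(+1) + 90000/2199289*(-1) + 140625/2199289*(-1) = 49/4 (each basis 2-blade squares to minus the product of its generators' squares); cross terms between blades sharing an index anticommute and cancel; the commuting (index-disjoint) pairs give grade-4 terms 2*c*c'*(blade product), which cancel blade by blade — e1 e2 e3 e4: 1890000/2199289 - 1890000/2199289 = 0; e1 e2 e4 e5: 2362500/2199289 - 2362500/2199289 = 0; e2 e3 e4 e5: 270000/2199289 - 270000/2199289 = 0 — confirming B is simple. So B^2 = 49/4.
Answer: boost, certificate B^2 = 49/4. Because 49/4 is invariant under every versor sandwich, the classification follows from its sign alone.


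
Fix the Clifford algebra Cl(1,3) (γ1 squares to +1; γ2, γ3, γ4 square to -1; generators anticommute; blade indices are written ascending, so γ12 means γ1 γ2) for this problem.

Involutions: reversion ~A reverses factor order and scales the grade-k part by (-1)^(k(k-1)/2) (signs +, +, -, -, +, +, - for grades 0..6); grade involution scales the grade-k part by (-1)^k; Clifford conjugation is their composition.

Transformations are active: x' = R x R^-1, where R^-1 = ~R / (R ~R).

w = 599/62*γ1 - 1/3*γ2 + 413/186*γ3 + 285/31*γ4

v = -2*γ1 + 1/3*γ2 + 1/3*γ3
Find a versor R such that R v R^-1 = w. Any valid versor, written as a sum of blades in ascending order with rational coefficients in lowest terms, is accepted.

Construction: equal norms (both 34/9) license R = v + w = 475/62*γ1 + 475/186*γ3 + 285/31*γ4 — nothing changes along that direction, while (v - w)/2 changes sign, so v maps onto w.
Answer: 475/62*γ1 + 475/186*γ3 + 285/31*γ4


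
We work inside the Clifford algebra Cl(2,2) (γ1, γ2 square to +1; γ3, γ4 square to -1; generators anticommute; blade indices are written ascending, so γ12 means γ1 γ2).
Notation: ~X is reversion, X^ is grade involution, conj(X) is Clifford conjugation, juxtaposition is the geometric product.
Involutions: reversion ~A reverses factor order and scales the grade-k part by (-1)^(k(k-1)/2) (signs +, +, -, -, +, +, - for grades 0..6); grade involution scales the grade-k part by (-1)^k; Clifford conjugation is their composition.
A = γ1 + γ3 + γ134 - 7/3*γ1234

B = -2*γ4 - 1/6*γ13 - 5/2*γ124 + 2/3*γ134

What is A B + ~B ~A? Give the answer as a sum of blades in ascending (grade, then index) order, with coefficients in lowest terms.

first term: -2/3 - 1/6*γ1 - 14/9*γ2 + 17/3*γ3 - 1/6*γ4 + 2*γ13 - 4/3*γ14 + 5/2*γ23 - 26/9*γ24 - 4/3*γ34 - 14/3*γ123 - 5/2*γ1234
second term: -2/3 - 1/6*γ1 - 14/9*γ2 + 17/3*γ3 - 1/6*γ4 - 2*γ13 + 4/3*γ14 - 5/2*γ23 + 26/9*γ24 + 4/3*γ34 + 14/3*γ123 - 5/2*γ1234
Answer: -4/3 - 1/3*γ1 - 28/9*γ2 + 34/3*γ3 - 1/3*γ4 - 5*γ1234


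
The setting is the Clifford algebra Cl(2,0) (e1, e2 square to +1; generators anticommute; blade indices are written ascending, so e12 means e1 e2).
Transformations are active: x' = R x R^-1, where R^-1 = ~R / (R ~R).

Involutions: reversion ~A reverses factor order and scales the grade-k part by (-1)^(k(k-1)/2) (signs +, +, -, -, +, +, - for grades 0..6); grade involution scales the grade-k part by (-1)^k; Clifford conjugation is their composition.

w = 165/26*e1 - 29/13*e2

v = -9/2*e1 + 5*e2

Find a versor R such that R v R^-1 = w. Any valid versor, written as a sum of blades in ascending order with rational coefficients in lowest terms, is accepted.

Here q(v) = q(w) = 181/4; the classical choice R = v + w = 24/13*e1 + 36/13*e2 then realises v -> w under the sandwich.
Answer: 24/13*e1 + 36/13*e2


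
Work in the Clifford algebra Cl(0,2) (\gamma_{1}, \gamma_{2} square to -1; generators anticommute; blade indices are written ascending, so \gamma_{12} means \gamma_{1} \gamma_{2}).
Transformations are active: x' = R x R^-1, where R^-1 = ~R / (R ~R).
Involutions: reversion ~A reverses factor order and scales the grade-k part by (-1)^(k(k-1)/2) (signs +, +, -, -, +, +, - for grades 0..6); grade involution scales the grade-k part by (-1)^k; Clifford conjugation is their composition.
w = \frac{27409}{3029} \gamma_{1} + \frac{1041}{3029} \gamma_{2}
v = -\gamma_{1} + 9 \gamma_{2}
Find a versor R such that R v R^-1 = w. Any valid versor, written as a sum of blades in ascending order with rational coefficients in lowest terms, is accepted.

Sketch: the shared square -82 makes R = v + w = \frac{24380}{3029} \gamma_{1} + \frac{28302}{3029} \gamma_{2} the natural versor; its sandwich fixes that direction, negates (v - w)/2, and sends v to w.
Answer: \frac{24380}{3029} \gamma_{1} + \frac{28302}{3029} \gamma_{2}


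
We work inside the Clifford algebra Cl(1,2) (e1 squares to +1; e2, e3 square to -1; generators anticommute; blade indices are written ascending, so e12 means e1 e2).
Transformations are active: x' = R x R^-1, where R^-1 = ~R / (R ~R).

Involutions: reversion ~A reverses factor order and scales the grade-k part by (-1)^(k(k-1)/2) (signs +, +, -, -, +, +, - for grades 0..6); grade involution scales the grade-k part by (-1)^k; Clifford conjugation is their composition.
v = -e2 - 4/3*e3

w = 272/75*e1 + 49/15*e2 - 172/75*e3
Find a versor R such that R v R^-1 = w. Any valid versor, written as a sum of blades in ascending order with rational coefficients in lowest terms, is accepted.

R = v + w = 272/75*e1 + 34/15*e2 - 272/75*e3 works: the equal norms (-25/9) guarantee its sandwich swaps v into w.
Answer: 272/75*e1 + 34/15*e2 - 272/75*e3


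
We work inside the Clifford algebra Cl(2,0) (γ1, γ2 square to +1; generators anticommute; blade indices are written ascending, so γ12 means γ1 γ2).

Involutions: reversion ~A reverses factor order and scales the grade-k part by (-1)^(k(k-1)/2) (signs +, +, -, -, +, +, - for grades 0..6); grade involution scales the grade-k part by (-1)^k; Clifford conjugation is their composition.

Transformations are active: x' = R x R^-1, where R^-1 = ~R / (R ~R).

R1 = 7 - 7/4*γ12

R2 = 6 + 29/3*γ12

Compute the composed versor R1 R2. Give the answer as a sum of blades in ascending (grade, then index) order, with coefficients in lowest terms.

Distribute over the terms of R1 (each basis-blade product reordered to ascending indices, repeated generators contracted through their squares):
(7) R2 = 42 + 203/3*γ12
(-7/4*γ12) R2 = 203/12 - 21/2*γ12
Summing the partial products and collecting blades:
Answer: 707/12 + 343/6*γ12


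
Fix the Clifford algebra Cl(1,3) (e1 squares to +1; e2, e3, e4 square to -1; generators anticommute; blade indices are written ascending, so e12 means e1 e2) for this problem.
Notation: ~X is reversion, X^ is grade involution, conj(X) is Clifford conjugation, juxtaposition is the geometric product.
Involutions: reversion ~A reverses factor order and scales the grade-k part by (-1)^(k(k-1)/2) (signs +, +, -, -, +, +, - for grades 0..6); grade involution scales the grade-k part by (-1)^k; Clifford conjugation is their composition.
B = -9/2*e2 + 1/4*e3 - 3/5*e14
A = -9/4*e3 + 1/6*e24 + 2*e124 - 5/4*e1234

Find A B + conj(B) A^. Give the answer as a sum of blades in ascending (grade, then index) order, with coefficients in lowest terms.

first term: 9/16 + 6/5*e2 - 3/4*e4 + 1/10*e12 - 9*e14 - 75/8*e23 - 5/16*e124 - 279/40*e134 - 1/24*e234 - 1/2*e1234
second term: 9/16 + 6/5*e2 - 3/4*e4 + 1/10*e12 - 9*e14 + 75/8*e23 - 5/16*e124 - 279/40*e134 + 1/24*e234 + 1/2*e1234
Answer: 9/8 + 12/5*e2 - 3/2*e4 + 1/5*e12 - 18*e14 - 5/8*e124 - 279/20*e134


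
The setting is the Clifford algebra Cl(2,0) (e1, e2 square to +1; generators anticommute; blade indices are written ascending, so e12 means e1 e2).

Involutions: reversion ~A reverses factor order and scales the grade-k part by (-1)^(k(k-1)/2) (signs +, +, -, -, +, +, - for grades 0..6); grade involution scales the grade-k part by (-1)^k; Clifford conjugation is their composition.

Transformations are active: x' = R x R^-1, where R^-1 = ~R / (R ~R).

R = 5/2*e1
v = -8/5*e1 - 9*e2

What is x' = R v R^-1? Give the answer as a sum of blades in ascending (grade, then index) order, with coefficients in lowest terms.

~R = 5/2*e1, and R ~R = 25/4, so R^-1 = ~R / (25/4).
R v = -4 - 45/2*e12
Answer: -8/5*e1 + 9*e2


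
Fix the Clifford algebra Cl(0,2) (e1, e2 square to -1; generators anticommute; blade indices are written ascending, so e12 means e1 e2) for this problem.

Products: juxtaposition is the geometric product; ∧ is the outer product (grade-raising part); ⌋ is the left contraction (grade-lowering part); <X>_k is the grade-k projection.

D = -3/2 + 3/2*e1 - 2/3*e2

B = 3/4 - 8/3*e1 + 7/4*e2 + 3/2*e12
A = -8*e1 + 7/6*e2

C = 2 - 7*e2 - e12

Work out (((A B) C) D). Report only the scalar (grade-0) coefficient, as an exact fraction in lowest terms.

step 1: -187/8 - 17/4*e1 + 103/8*e2 - 98/9*e12
step 2: 2339/72 - 7027/72*e1 + 1481/8*e2 + 2257/72*e12
step 3: 2653/12 + 46661/216*e1 - 27251/108*e2 - 56083/216*e12
Answer: 2653/12


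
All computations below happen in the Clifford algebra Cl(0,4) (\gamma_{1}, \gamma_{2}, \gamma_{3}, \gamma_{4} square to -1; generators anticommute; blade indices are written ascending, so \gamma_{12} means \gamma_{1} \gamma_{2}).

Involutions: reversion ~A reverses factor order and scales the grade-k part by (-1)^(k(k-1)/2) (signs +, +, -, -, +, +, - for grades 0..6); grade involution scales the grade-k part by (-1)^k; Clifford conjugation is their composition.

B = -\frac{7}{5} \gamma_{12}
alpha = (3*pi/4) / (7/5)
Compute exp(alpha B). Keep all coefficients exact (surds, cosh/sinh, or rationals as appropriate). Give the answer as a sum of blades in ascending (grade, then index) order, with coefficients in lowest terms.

B^2 = (-\frac{7}{5})^2*(\gamma_{12})^2 = \frac{49}{25}*(-1) = -\frac{49}{25} (a basis 2-blade squares to minus the product of its generators' squares).
B^2 = -\frac{49}{25} — since the square is negative, the closed form is circular: l = \frac{7}{5}, alpha*l = \frac{3 \pi}{4}, so exp(alpha B) = cos(\frac{3 \pi}{4}) + (sin(\frac{3 \pi}{4})/(\frac{7}{5}))*B = - \frac{\sqrt{2}}{2} + (\frac{5 \sqrt{2}}{14})*B.
Answer: - \frac{\sqrt{2}}{2} - \frac{\sqrt{2}}{2} \gamma_{12}


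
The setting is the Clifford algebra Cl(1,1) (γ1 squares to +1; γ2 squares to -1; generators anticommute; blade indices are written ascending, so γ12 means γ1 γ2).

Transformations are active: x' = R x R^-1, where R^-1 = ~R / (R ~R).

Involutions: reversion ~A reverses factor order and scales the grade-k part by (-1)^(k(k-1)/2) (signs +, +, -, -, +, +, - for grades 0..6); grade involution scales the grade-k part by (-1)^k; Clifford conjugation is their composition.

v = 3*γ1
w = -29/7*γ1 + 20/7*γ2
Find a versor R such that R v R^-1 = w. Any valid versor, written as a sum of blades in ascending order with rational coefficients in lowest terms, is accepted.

Reasoning: v^2 = w^2 = 9 since conjugation preserves the quadratic form; R = v + w = -8/7*γ1 + 20/7*γ2 is then valid when invertible, keeping its own part and reversing (v - w)/2.
Answer: -8/7*γ1 + 20/7*γ2


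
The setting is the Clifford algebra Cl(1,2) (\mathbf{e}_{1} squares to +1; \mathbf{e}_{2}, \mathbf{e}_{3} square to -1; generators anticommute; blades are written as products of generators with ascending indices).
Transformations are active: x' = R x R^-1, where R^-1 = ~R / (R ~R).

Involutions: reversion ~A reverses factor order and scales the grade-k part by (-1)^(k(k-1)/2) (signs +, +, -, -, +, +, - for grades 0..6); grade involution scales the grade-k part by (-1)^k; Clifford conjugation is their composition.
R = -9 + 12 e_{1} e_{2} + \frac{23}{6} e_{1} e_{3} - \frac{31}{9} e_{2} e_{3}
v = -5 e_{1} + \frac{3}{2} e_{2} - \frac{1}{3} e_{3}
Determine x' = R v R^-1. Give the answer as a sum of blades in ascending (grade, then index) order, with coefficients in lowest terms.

~R = -9 - 12 e_{1} e_{2} - \frac{23}{6} e_{1} e_{3} + \frac{31}{9} e_{2} e_{3}, and R ~R = -\frac{21329}{324}, so R^-1 = ~R / (-\frac{21329}{324}).
R v = \frac{509}{18} e_{1} + \frac{2449}{54} e_{2} + 17 e_{3} + \frac{269}{36} e_{1} e_{2} e_{3}
Answer: \frac{41177}{3047} e_{1} + \frac{61125}{6094} e_{2} + \frac{70439}{9141} e_{3}


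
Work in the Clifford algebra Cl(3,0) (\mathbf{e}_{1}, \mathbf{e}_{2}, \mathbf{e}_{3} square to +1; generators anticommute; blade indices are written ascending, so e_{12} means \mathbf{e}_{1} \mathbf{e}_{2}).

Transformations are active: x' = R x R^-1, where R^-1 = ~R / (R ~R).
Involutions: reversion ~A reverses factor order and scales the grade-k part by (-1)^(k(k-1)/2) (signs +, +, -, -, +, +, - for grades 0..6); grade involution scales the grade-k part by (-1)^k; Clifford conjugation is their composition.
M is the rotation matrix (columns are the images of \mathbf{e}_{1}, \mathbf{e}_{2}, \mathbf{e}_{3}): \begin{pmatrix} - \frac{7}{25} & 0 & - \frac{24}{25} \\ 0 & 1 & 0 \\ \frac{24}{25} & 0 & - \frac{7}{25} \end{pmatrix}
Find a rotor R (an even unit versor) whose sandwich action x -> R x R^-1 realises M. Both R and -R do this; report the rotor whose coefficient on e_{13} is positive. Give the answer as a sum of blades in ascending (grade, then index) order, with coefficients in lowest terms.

Method: write R = a + b12*e_{12} + b13*e_{13} + b23*e_{23} with a^2 + b12^2 + b13^2 + b23^2 = 1 (so R^-1 = ~R). Expanding the columns R e_j ~R gives tr M = 4a^2 - 1 and, from the antisymmetric part, M21 - M12 = -4a*b12, M13 - M31 = 4a*b13, M32 - M23 = -4a*b23.
Here tr M = \frac{11}{25}, so a^2 = (1 + tr M)/4 = \frac{9}{25} and a = ±\frac{3}{5}. Taking a = \frac{3}{5}: M21 - M12 = 0, M13 - M31 = -\frac{48}{25}, M32 - M23 = 0, giving b12 = 0, b13 = -\frac{4}{5}, b23 = 0, i.e. R = \frac{3}{5} - \frac{4}{5} e_{13}.
Its e_{13} coefficient is negative, so report the other preimage -R.
Answer: -\frac{3}{5} + \frac{4}{5} e_{13}. Recall the cover is two-to-one: with M of trace \frac{11}{25}, both preimages act alike, and the stated e_{13} sign chooses the sheet.


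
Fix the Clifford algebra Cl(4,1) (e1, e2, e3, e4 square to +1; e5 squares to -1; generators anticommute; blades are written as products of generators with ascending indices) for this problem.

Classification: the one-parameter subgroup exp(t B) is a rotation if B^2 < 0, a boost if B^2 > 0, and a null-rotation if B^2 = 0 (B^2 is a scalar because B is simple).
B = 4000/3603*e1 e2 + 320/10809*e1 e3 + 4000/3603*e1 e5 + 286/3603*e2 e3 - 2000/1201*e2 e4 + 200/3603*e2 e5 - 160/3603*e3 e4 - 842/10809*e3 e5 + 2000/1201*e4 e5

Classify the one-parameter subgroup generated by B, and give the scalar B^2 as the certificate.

B^2 term by term: the squares give (4000/3603)^2*(e1 e2)^2 + (320/10809)^2*(e1 e3)^2 + (4000/3603)^2*(e1 e5)^2 + (286/3603)^2*(e2 e3)^2 + (-2000/1201)^2*(e2 e4)^2 + (200/3603)^2*(e2 e5)^2 + (-160/3603)^2*(e3 e4)^2 + (-842/10809)^2*(e3 e5)^2 + (2000/1201)^2*(e4 e5)^2 = 16000000/12981609*(-1) + 102400/116834481*(-1) + 16000000/12981609*(+1) + 81796/12981609*(-1) + 4000000/1442401*(-1) + 40000/12981609*(+1) + 25600/12981609*(-1) + 708964/116834481*(+1) + 4000000/1442401*(+1) = 0 (each basis 2-blade squares to minus the product of its generators' squares); cross terms between blades sharing an index anticommute and cancel; the commuting (index-disjoint) pairs give grade-4 terms 2*c*c'*(blade product), which cancel blade by blade — e1 e2 e3 e4: -1280000/12981609 + 1280000/12981609 = 0; e1 e2 e3 e5: -6736000/38944827 - 128000/38944827 + 2288000/12981609 = 0; e1 e2 e4 e5: 16000000/4327203 - 16000000/4327203 = 0; e1 e3 e4 e5: 1280000/12981609 - 1280000/12981609 = 0; e2 e3 e4 e5: 1144000/4327203 - 3368000/12981609 - 64000/12981609 = 0 — confirming B is simple. So B^2 = 0.
Answer: null-rotation, certificate B^2 = 0. Certificate logic: 0 is a conjugation-invariant scalar, so its sign fixes rotation versus boost versus null-rotation outright.


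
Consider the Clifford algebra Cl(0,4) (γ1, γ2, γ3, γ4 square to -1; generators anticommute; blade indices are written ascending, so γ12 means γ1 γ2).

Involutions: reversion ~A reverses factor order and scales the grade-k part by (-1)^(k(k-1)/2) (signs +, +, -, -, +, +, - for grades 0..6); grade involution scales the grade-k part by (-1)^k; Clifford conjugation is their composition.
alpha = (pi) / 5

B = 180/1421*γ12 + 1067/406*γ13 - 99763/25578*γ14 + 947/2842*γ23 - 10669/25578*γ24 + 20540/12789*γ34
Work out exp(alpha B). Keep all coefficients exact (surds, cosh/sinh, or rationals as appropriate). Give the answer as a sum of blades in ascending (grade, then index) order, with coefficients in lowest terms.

B^2 term by term: the squares give (180/1421)^2*(γ12)^2 + (1067/406)^2*(γ13)^2 + (-99763/25578)^2*(γ14)^2 + (947/2842)^2*(γ23)^2 + (-10669/25578)^2*(γ24)^2 + (20540/12789)^2*(γ34)^2 = 32400/2019241*(-1) + 1138489/164836*(-1) + 9952656169/654234084*(-1) + 896809/8076964*(-1) + 113827561/654234084*(-1) + 421891600/163558521*(-1) = -25 (each basis 2-blade squares to minus the product of its generators' squares); cross terms between blades sharing an index anticommute and cancel; the commuting (index-disjoint) pairs give grade-4 terms 2*c*c'*(blade product), which cancel blade by blade — γ1234: 821600/2019241 + 11383823/5192334 - 94475561/36346338 = 0 — confirming B is simple. So B^2 = -25.
B^2 = -25 — a negative square means the series sums to a rotation: l = 5, alpha*l = pi, so exp(alpha B) = cos(pi) + (sin(pi)/5)*B = -1 + (0)*B.
Answer: -1


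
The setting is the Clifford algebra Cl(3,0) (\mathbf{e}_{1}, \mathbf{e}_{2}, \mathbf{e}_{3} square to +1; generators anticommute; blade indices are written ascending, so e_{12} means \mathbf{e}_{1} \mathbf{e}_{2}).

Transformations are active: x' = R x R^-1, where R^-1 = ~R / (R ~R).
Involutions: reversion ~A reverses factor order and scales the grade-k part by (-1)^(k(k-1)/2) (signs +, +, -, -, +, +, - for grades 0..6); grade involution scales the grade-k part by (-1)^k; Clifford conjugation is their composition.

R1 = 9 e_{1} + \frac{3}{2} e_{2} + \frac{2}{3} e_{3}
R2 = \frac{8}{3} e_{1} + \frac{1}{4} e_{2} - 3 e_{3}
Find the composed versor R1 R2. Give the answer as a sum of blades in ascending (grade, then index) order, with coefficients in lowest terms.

Distribute over the terms of R1 (each basis-blade product reordered to ascending indices, repeated generators contracted through their squares):
(9 e_{1}) R2 = 24 + \frac{9}{4} e_{12} - 27 e_{13}
(\frac{3}{2} e_{2}) R2 = \frac{3}{8} - 4 e_{12} - \frac{9}{2} e_{23}
(\frac{2}{3} e_{3}) R2 = -2 - \frac{16}{9} e_{13} - \frac{1}{6} e_{23}
Summing the partial products and collecting blades:
Answer: \frac{179}{8} - \frac{7}{4} e_{12} - \frac{259}{9} e_{13} - \frac{14}{3} e_{23}


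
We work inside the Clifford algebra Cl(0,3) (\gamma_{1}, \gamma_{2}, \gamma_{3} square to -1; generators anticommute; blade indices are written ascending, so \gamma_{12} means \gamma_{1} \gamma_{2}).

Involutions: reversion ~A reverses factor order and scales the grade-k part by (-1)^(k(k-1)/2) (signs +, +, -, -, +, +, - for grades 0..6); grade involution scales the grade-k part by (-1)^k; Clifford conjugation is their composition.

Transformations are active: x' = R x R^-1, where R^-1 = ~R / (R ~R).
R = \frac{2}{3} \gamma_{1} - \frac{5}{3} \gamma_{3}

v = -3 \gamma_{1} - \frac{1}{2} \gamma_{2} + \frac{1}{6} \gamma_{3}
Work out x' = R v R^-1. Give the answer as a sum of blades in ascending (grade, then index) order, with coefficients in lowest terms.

~R = \frac{2}{3} \gamma_{1} - \frac{5}{3} \gamma_{3}, and R ~R = -\frac{29}{9}, so R^-1 = ~R / (-\frac{29}{9}).
R v = \frac{41}{18} - \frac{1}{3} \gamma_{12} - \frac{44}{9} \gamma_{13} - \frac{5}{6} \gamma_{23}
Answer: \frac{179}{87} \gamma_{1} + \frac{1}{2} \gamma_{2} + \frac{127}{58} \gamma_{3}


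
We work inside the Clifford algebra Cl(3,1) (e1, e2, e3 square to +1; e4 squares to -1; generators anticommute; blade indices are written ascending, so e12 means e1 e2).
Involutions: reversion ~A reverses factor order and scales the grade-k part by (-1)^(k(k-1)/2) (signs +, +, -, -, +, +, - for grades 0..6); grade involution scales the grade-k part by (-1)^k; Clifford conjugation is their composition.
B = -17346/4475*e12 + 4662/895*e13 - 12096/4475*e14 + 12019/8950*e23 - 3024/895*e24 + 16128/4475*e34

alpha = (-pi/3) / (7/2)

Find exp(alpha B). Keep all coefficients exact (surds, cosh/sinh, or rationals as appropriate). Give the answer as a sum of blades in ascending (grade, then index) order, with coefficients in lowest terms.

B^2 term by term: the squares give (-17346/4475)^2*(e12)^2 + (4662/895)^2*(e13)^2 + (-12096/4475)^2*(e14)^2 + (12019/8950)^2*(e23)^2 + (-3024/895)^2*(e24)^2 + (16128/4475)^2*(e34)^2 = 300883716/20025625*(-1) + 21734244/801025*(-1) + 146313216/20025625*(+1) + 144456361/80102500*(-1) + 9144576/801025*(+1) + 260112384/20025625*(+1) = -49/4 (each basis 2-blade squares to minus the product of its generators' squares); cross terms between blades sharing an index anticommute and cancel; the commuting (index-disjoint) pairs give grade-4 terms 2*c*c'*(blade product), which cancel blade by blade — e1234: -559512576/20025625 + 28195776/801025 - 145381824/20025625 = 0 — confirming B is simple. So B^2 = -49/4.
B^2 = -49/4 — the series telescopes trigonometrically here: l = 7/2, alpha*l = -pi/3, so exp(alpha B) = cos(-pi/3) + (sin(-pi/3)/(7/2))*B = 1/2 + (-sqrt(3)/7)*B.
Answer: 1/2 + 2478*sqrt(3)/4475*e12 - 666*sqrt(3)/895*e13 + 1728*sqrt(3)/4475*e14 - 1717*sqrt(3)/8950*e23 + 432*sqrt(3)/895*e24 - 2304*sqrt(3)/4475*e34


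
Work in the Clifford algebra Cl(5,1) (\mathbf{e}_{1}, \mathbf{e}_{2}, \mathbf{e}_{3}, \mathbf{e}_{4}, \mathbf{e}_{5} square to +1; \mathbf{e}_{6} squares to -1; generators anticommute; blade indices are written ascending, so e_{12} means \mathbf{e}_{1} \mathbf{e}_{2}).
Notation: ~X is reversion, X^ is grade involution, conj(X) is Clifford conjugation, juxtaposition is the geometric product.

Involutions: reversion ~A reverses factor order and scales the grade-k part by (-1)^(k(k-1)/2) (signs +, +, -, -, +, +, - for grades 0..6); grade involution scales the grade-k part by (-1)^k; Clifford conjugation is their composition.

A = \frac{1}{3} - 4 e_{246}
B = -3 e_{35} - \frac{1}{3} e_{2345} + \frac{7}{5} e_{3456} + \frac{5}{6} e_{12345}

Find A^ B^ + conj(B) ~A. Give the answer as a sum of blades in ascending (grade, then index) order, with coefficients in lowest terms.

first term: -e_{35} - \frac{28}{5} e_{235} - \frac{4}{3} e_{356} + \frac{10}{3} e_{1356} - \frac{1}{9} e_{2345} + \frac{7}{15} e_{3456} - \frac{5}{18} e_{12345} + 12 e_{23456}
second term: e_{35} - \frac{28}{5} e_{235} - \frac{4}{3} e_{356} - \frac{10}{3} e_{1356} - \frac{1}{9} e_{2345} + \frac{7}{15} e_{3456} - \frac{5}{18} e_{12345} - 12 e_{23456}
Answer: -\frac{56}{5} e_{235} - \frac{8}{3} e_{356} - \frac{2}{9} e_{2345} + \frac{14}{15} e_{3456} - \frac{5}{9} e_{12345}
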